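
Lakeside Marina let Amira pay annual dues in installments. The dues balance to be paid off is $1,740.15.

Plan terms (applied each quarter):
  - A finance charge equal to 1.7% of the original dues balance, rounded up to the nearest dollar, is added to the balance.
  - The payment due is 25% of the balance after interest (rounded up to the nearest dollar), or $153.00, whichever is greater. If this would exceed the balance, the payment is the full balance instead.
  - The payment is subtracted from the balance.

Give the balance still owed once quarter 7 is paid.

Quarter 1: opening $1,740.15; interest $30.00 → $1,770.15; payment $443.00; balance $1,327.15
Quarter 2: opening $1,327.15; interest $30.00 → $1,357.15; payment $340.00; balance $1,017.15
Quarter 3: opening $1,017.15; interest $30.00 → $1,047.15; payment $262.00; balance $785.15
Quarter 4: opening $785.15; interest $30.00 → $815.15; payment $204.00; balance $611.15
Quarter 5: opening $611.15; interest $30.00 → $641.15; payment $161.00; balance $480.15
Quarter 6: opening $480.15; interest $30.00 → $510.15; payment $153.00; balance $357.15
Quarter 7: opening $357.15; interest $30.00 → $387.15; payment $153.00; balance $234.15

$234.15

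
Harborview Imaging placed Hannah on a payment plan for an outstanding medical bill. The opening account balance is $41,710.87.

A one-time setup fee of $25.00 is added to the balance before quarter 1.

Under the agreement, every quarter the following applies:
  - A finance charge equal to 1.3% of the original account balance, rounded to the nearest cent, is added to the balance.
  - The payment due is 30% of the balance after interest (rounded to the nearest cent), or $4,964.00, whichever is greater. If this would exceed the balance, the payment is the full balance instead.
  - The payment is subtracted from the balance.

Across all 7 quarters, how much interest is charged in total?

Quarter 1: opening $41,735.87; interest $542.24 → $42,278.11; payment $12,683.43; balance $29,594.68
Quarter 2: opening $29,594.68; interest $542.24 → $30,136.92; payment $9,041.08; balance $21,095.84
Quarter 3: opening $21,095.84; interest $542.24 → $21,638.08; payment $6,491.42; balance $15,146.66
Quarter 4: opening $15,146.66; interest $542.24 → $15,688.90; payment $4,964.00; balance $10,724.90
Quarter 5: opening $10,724.90; interest $542.24 → $11,267.14; payment $4,964.00; balance $6,303.14
Quarter 6: opening $6,303.14; interest $542.24 → $6,845.38; payment $4,964.00; balance $1,881.38
Quarter 7: opening $1,881.38; interest $542.24 → $2,423.62; payment $2,423.62; balance $0.00
Total interest: $542.24 + $542.24 + $542.24 + $542.24 + $542.24 + $542.24 + $542.24 = $3,795.68

$3,795.68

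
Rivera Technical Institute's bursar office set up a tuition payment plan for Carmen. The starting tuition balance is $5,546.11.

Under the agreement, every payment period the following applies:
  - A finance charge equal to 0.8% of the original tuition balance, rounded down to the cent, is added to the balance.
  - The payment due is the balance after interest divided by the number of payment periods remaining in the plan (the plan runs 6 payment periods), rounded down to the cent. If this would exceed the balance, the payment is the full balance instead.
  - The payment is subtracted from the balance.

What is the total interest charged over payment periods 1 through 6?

$266.16

Payment period 1: opening $5,546.11; interest $44.36 → $5,590.47; payment $931.74; balance $4,658.73
Payment period 2: opening $4,658.73; interest $44.36 → $4,703.09; payment $940.61; balance $3,762.48
Payment period 3: opening $3,762.48; interest $44.36 → $3,806.84; payment $951.71; balance $2,855.13
Payment period 4: opening $2,855.13; interest $44.36 → $2,899.49; payment $966.49; balance $1,933.00
Payment period 5: opening $1,933.00; interest $44.36 → $1,977.36; payment $988.68; balance $988.68
Payment period 6: opening $988.68; interest $44.36 → $1,033.04; payment $1,033.04; balance $0.00
Total interest: $44.36 + $44.36 + $44.36 + $44.36 + $44.36 + $44.36 = $266.16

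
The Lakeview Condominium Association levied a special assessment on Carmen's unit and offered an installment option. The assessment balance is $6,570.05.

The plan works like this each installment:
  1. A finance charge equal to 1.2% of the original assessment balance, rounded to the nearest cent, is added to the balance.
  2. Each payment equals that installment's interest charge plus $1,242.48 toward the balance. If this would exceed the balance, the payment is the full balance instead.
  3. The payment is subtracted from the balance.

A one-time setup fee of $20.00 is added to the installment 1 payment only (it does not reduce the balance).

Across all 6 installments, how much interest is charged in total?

$473.04

Installment 1: opening $6,570.05; interest $78.84 → $6,648.89; payment $1,321.32 (+ $20.00 fee); balance $5,327.57
Installment 2: opening $5,327.57; interest $78.84 → $5,406.41; payment $1,321.32; balance $4,085.09
Installment 3: opening $4,085.09; interest $78.84 → $4,163.93; payment $1,321.32; balance $2,842.61
Installment 4: opening $2,842.61; interest $78.84 → $2,921.45; payment $1,321.32; balance $1,600.13
Installment 5: opening $1,600.13; interest $78.84 → $1,678.97; payment $1,321.32; balance $357.65
Installment 6: opening $357.65; interest $78.84 → $436.49; payment $436.49; balance $0.00
Total interest: $78.84 + $78.84 + $78.84 + $78.84 + $78.84 + $78.84 = $473.04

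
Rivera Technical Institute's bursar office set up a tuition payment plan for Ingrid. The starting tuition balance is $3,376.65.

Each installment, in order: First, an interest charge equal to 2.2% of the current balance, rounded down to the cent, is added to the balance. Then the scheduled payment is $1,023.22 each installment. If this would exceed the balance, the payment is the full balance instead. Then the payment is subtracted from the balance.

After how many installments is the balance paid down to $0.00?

# | Opening | Interest | Payment | End bal
1 | $3,376.65 | $74.28 | $1,023.22 | $2,427.71
2 | $2,427.71 | $53.40 | $1,023.22 | $1,457.89
3 | $1,457.89 | $32.07 | $1,023.22 | $466.74
4 | $466.74 | $10.26 | $477.00 | $0.00
Balance reaches $0.00 in installment 4.

4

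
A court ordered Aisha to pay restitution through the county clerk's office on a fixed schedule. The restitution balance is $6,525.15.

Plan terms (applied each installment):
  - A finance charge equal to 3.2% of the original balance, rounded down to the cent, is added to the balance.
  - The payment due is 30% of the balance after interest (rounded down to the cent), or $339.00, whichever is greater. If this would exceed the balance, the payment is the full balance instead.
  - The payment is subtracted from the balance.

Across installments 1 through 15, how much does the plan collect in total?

Installment 1: $6,525.15 +$208.80 interest = $6,733.95; pay $2,020.18 → $4,713.77
Installment 2: $4,713.77 +$208.80 interest = $4,922.57; pay $1,476.77 → $3,445.80
Installment 3: $3,445.80 +$208.80 interest = $3,654.60; pay $1,096.38 → $2,558.22
Installment 4: $2,558.22 +$208.80 interest = $2,767.02; pay $830.10 → $1,936.92
Installment 5: $1,936.92 +$208.80 interest = $2,145.72; pay $643.71 → $1,502.01
Installment 6: $1,502.01 +$208.80 interest = $1,710.81; pay $513.24 → $1,197.57
Installment 7: $1,197.57 +$208.80 interest = $1,406.37; pay $421.91 → $984.46
Installment 8: $984.46 +$208.80 interest = $1,193.26; pay $357.97 → $835.29
Installment 9: $835.29 +$208.80 interest = $1,044.09; pay $339.00 → $705.09
Installment 10: $705.09 +$208.80 interest = $913.89; pay $339.00 → $574.89
Installment 11: $574.89 +$208.80 interest = $783.69; pay $339.00 → $444.69
Installment 12: $444.69 +$208.80 interest = $653.49; pay $339.00 → $314.49
Installment 13: $314.49 +$208.80 interest = $523.29; pay $339.00 → $184.29
Installment 14: $184.29 +$208.80 interest = $393.09; pay $339.00 → $54.09
Installment 15: $54.09 +$208.80 interest = $262.89; pay $262.89 → $0.00
Total paid: $9,657.15

$9,657.15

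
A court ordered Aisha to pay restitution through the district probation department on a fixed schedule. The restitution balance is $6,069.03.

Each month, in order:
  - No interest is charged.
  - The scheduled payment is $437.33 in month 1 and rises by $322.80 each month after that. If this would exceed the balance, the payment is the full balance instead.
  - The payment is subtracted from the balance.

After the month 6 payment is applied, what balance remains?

$0.00

# | Opening | Payment | End bal
1 | $6,069.03 | $437.33 | $5,631.70
2 | $5,631.70 | $760.13 | $4,871.57
3 | $4,871.57 | $1,082.93 | $3,788.64
4 | $3,788.64 | $1,405.73 | $2,382.91
5 | $2,382.91 | $1,728.53 | $654.38
6 | $654.38 | $654.38 | $0.00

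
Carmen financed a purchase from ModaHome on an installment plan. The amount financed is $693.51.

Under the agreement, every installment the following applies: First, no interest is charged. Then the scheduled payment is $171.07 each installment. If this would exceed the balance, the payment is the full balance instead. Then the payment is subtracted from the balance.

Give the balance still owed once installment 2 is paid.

Installment 1: opening $693.51; payment $171.07; balance $522.44
Installment 2: opening $522.44; payment $171.07; balance $351.37

$351.37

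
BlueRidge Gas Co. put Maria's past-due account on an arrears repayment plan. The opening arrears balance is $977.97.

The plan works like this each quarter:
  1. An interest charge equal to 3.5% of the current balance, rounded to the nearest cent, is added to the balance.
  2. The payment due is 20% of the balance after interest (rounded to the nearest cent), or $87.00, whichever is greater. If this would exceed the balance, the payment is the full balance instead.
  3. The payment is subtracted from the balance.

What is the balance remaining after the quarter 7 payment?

$230.67

Quarter 1: opening $977.97; interest $34.23 → $1,012.20; payment $202.44; balance $809.76
Quarter 2: opening $809.76; interest $28.34 → $838.10; payment $167.62; balance $670.48
Quarter 3: opening $670.48; interest $23.47 → $693.95; payment $138.79; balance $555.16
Quarter 4: opening $555.16; interest $19.43 → $574.59; payment $114.92; balance $459.67
Quarter 5: opening $459.67; interest $16.09 → $475.76; payment $95.15; balance $380.61
Quarter 6: opening $380.61; interest $13.32 → $393.93; payment $87.00; balance $306.93
Quarter 7: opening $306.93; interest $10.74 → $317.67; payment $87.00; balance $230.67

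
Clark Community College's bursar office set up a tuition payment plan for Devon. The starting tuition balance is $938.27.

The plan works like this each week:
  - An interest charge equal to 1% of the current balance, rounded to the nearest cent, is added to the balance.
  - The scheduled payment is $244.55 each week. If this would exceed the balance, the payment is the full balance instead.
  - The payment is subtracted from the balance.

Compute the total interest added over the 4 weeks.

Week 1: $938.27 +$9.38 interest = $947.65; pay $244.55 → $703.10
Week 2: $703.10 +$7.03 interest = $710.13; pay $244.55 → $465.58
Week 3: $465.58 +$4.66 interest = $470.24; pay $244.55 → $225.69
Week 4: $225.69 +$2.26 interest = $227.95; pay $227.95 → $0.00
Total interest: $9.38 + $7.03 + $4.66 + $2.26 = $23.33

$23.33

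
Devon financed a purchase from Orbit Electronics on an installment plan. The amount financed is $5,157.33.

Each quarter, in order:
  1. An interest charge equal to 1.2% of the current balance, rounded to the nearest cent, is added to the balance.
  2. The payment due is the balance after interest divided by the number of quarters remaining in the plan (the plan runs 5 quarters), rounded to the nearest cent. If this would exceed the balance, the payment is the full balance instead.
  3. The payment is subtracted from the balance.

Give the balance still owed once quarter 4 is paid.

$1,081.87

# | Opening | Interest | Payment | End bal
1 | $5,157.33 | $61.89 | $1,043.84 | $4,175.38
2 | $4,175.38 | $50.10 | $1,056.37 | $3,169.11
3 | $3,169.11 | $38.03 | $1,069.05 | $2,138.09
4 | $2,138.09 | $25.66 | $1,081.88 | $1,081.87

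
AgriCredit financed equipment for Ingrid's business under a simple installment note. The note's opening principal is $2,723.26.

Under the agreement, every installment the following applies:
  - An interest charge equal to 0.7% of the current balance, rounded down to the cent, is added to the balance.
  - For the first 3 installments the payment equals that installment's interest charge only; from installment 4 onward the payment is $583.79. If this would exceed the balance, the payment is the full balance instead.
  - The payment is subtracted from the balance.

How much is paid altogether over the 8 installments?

Installment 1: opening $2,723.26; interest $19.06 → $2,742.32; payment $19.06; balance $2,723.26
Installment 2: opening $2,723.26; interest $19.06 → $2,742.32; payment $19.06; balance $2,723.26
Installment 3: opening $2,723.26; interest $19.06 → $2,742.32; payment $19.06; balance $2,723.26
Installment 4: opening $2,723.26; interest $19.06 → $2,742.32; payment $583.79; balance $2,158.53
Installment 5: opening $2,158.53; interest $15.10 → $2,173.63; payment $583.79; balance $1,589.84
Installment 6: opening $1,589.84; interest $11.12 → $1,600.96; payment $583.79; balance $1,017.17
Installment 7: opening $1,017.17; interest $7.12 → $1,024.29; payment $583.79; balance $440.50
Installment 8: opening $440.50; interest $3.08 → $443.58; payment $443.58; balance $0.00
Total paid: $2,835.92

$2,835.92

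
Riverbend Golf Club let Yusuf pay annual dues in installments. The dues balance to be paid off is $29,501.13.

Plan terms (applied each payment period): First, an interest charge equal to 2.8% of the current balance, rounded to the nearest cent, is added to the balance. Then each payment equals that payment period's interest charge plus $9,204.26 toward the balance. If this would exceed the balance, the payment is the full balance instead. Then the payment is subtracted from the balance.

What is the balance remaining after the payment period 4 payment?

# | Opening | Interest | Payment | End bal
1 | $29,501.13 | $826.03 | $10,030.29 | $20,296.87
2 | $20,296.87 | $568.31 | $9,772.57 | $11,092.61
3 | $11,092.61 | $310.59 | $9,514.85 | $1,888.35
4 | $1,888.35 | $52.87 | $1,941.22 | $0.00

$0.00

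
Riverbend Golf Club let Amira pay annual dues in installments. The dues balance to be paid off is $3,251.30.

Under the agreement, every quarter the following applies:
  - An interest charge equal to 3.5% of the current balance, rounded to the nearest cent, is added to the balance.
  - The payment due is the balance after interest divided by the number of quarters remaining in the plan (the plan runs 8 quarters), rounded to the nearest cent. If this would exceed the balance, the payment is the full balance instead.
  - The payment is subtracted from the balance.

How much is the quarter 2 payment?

$435.36

# | Opening | Interest | Payment | End bal
1 | $3,251.30 | $113.80 | $420.64 | $2,944.46
2 | $2,944.46 | $103.06 | $435.36 | $2,612.16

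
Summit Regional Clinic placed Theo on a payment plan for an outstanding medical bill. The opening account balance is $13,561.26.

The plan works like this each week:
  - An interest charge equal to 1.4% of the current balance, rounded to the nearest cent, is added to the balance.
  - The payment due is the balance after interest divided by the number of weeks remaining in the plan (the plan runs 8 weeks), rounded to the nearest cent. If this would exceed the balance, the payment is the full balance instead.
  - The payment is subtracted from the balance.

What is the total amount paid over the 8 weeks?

$14,444.12

Week 1: opening $13,561.26; interest $189.86 → $13,751.12; payment $1,718.89; balance $12,032.23
Week 2: opening $12,032.23; interest $168.45 → $12,200.68; payment $1,742.95; balance $10,457.73
Week 3: opening $10,457.73; interest $146.41 → $10,604.14; payment $1,767.36; balance $8,836.78
Week 4: opening $8,836.78; interest $123.71 → $8,960.49; payment $1,792.10; balance $7,168.39
Week 5: opening $7,168.39; interest $100.36 → $7,268.75; payment $1,817.19; balance $5,451.56
Week 6: opening $5,451.56; interest $76.32 → $5,527.88; payment $1,842.63; balance $3,685.25
Week 7: opening $3,685.25; interest $51.59 → $3,736.84; payment $1,868.42; balance $1,868.42
Week 8: opening $1,868.42; interest $26.16 → $1,894.58; payment $1,894.58; balance $0.00
Total paid: $14,444.12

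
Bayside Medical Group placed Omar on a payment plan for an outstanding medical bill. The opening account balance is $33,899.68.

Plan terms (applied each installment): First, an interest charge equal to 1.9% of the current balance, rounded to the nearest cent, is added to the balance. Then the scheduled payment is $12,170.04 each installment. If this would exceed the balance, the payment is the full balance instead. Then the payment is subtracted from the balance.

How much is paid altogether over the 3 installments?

$35,170.82

# | Opening | Interest | Payment | End bal
1 | $33,899.68 | $644.09 | $12,170.04 | $22,373.73
2 | $22,373.73 | $425.10 | $12,170.04 | $10,628.79
3 | $10,628.79 | $201.95 | $10,830.74 | $0.00
Total paid: $35,170.82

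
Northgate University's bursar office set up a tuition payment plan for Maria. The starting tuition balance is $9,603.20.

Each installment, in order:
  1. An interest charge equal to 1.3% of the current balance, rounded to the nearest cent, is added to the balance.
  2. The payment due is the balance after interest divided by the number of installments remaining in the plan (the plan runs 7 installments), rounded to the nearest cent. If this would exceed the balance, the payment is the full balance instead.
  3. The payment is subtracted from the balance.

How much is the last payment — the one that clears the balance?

Installment 1: $9,603.20 +$124.84 interest = $9,728.04; pay $1,389.72 → $8,338.32
Installment 2: $8,338.32 +$108.40 interest = $8,446.72; pay $1,407.79 → $7,038.93
Installment 3: $7,038.93 +$91.51 interest = $7,130.44; pay $1,426.09 → $5,704.35
Installment 4: $5,704.35 +$74.16 interest = $5,778.51; pay $1,444.63 → $4,333.88
Installment 5: $4,333.88 +$56.34 interest = $4,390.22; pay $1,463.41 → $2,926.81
Installment 6: $2,926.81 +$38.05 interest = $2,964.86; pay $1,482.43 → $1,482.43
Installment 7: $1,482.43 +$19.27 interest = $1,501.70; pay $1,501.70 → $0.00

$1,501.70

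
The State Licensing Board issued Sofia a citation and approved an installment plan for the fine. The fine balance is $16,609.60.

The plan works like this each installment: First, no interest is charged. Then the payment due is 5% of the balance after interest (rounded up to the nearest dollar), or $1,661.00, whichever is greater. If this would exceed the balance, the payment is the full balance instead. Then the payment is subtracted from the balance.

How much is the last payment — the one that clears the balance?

Installment 1: opening $16,609.60; payment $1,661.00; balance $14,948.60
Installment 2: opening $14,948.60; payment $1,661.00; balance $13,287.60
Installment 3: opening $13,287.60; payment $1,661.00; balance $11,626.60
Installment 4: opening $11,626.60; payment $1,661.00; balance $9,965.60
Installment 5: opening $9,965.60; payment $1,661.00; balance $8,304.60
Installment 6: opening $8,304.60; payment $1,661.00; balance $6,643.60
Installment 7: opening $6,643.60; payment $1,661.00; balance $4,982.60
Installment 8: opening $4,982.60; payment $1,661.00; balance $3,321.60
Installment 9: opening $3,321.60; payment $1,661.00; balance $1,660.60
Installment 10: opening $1,660.60; payment $1,660.60; balance $0.00

$1,660.60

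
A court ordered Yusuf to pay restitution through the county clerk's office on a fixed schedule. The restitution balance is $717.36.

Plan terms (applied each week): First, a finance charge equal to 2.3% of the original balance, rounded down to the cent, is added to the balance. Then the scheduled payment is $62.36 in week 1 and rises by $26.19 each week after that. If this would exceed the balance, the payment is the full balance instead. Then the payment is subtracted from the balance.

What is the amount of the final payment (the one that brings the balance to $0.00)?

Week 1: opening $717.36; interest $16.49 → $733.85; payment $62.36; balance $671.49
Week 2: opening $671.49; interest $16.49 → $687.98; payment $88.55; balance $599.43
Week 3: opening $599.43; interest $16.49 → $615.92; payment $114.74; balance $501.18
Week 4: opening $501.18; interest $16.49 → $517.67; payment $140.93; balance $376.74
Week 5: opening $376.74; interest $16.49 → $393.23; payment $167.12; balance $226.11
Week 6: opening $226.11; interest $16.49 → $242.60; payment $193.31; balance $49.29
Week 7: opening $49.29; interest $16.49 → $65.78; payment $65.78; balance $0.00

$65.78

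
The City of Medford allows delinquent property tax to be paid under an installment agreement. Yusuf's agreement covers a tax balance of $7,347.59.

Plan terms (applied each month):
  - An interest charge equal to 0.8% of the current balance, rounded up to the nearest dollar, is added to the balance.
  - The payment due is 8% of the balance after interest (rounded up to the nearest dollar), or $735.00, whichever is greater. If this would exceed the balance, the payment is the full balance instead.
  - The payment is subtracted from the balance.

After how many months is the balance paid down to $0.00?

Month 1: opening $7,347.59; interest $59.00 → $7,406.59; payment $735.00; balance $6,671.59
Month 2: opening $6,671.59; interest $54.00 → $6,725.59; payment $735.00; balance $5,990.59
Month 3: opening $5,990.59; interest $48.00 → $6,038.59; payment $735.00; balance $5,303.59
Month 4: opening $5,303.59; interest $43.00 → $5,346.59; payment $735.00; balance $4,611.59
Month 5: opening $4,611.59; interest $37.00 → $4,648.59; payment $735.00; balance $3,913.59
Month 6: opening $3,913.59; interest $32.00 → $3,945.59; payment $735.00; balance $3,210.59
Month 7: opening $3,210.59; interest $26.00 → $3,236.59; payment $735.00; balance $2,501.59
Month 8: opening $2,501.59; interest $21.00 → $2,522.59; payment $735.00; balance $1,787.59
Month 9: opening $1,787.59; interest $15.00 → $1,802.59; payment $735.00; balance $1,067.59
Month 10: opening $1,067.59; interest $9.00 → $1,076.59; payment $735.00; balance $341.59
Month 11: opening $341.59; interest $3.00 → $344.59; payment $344.59; balance $0.00
Balance reaches $0.00 in month 11.

11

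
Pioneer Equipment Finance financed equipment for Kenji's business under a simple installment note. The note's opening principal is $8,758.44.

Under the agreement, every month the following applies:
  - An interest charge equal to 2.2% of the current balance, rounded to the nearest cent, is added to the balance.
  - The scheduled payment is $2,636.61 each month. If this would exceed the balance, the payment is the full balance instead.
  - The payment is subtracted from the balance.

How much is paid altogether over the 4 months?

$9,201.83

Month 1: opening $8,758.44; interest $192.69 → $8,951.13; payment $2,636.61; balance $6,314.52
Month 2: opening $6,314.52; interest $138.92 → $6,453.44; payment $2,636.61; balance $3,816.83
Month 3: opening $3,816.83; interest $83.97 → $3,900.80; payment $2,636.61; balance $1,264.19
Month 4: opening $1,264.19; interest $27.81 → $1,292.00; payment $1,292.00; balance $0.00
Total paid: $9,201.83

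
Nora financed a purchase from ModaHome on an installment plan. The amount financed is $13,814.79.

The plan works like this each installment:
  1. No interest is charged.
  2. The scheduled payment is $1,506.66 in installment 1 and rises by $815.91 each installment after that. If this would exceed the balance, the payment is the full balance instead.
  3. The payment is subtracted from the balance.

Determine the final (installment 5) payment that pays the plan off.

# | Opening | Payment | End bal
1 | $13,814.79 | $1,506.66 | $12,308.13
2 | $12,308.13 | $2,322.57 | $9,985.56
3 | $9,985.56 | $3,138.48 | $6,847.08
4 | $6,847.08 | $3,954.39 | $2,892.69
5 | $2,892.69 | $2,892.69 | $0.00

$2,892.69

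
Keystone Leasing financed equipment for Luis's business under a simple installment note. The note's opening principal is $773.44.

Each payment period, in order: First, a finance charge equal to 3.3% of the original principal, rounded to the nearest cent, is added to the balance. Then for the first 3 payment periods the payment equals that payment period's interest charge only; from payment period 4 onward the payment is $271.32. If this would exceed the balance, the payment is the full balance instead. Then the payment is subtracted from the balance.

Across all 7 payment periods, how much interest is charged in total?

$178.64

# | Opening | Interest | Payment | End bal
1 | $773.44 | $25.52 | $25.52 | $773.44
2 | $773.44 | $25.52 | $25.52 | $773.44
3 | $773.44 | $25.52 | $25.52 | $773.44
4 | $773.44 | $25.52 | $271.32 | $527.64
5 | $527.64 | $25.52 | $271.32 | $281.84
6 | $281.84 | $25.52 | $271.32 | $36.04
7 | $36.04 | $25.52 | $61.56 | $0.00
Total interest: $25.52 + $25.52 + $25.52 + $25.52 + $25.52 + $25.52 + $25.52 = $178.64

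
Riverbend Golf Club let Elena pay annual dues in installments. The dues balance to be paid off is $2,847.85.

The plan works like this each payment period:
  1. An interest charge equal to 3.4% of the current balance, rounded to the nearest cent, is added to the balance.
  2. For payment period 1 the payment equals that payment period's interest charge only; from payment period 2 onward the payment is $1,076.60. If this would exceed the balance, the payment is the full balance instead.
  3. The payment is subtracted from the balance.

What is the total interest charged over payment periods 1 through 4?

$286.24

Payment period 1: opening $2,847.85; interest $96.83 → $2,944.68; payment $96.83; balance $2,847.85
Payment period 2: opening $2,847.85; interest $96.83 → $2,944.68; payment $1,076.60; balance $1,868.08
Payment period 3: opening $1,868.08; interest $63.51 → $1,931.59; payment $1,076.60; balance $854.99
Payment period 4: opening $854.99; interest $29.07 → $884.06; payment $884.06; balance $0.00
Total interest: $96.83 + $96.83 + $63.51 + $29.07 = $286.24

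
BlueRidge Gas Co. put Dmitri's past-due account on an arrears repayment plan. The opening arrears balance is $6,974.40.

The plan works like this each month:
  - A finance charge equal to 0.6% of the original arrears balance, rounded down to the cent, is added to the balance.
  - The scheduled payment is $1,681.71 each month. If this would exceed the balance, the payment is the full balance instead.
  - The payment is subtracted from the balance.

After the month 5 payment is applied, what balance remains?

Month 1: opening $6,974.40; interest $41.84 → $7,016.24; payment $1,681.71; balance $5,334.53
Month 2: opening $5,334.53; interest $41.84 → $5,376.37; payment $1,681.71; balance $3,694.66
Month 3: opening $3,694.66; interest $41.84 → $3,736.50; payment $1,681.71; balance $2,054.79
Month 4: opening $2,054.79; interest $41.84 → $2,096.63; payment $1,681.71; balance $414.92
Month 5: opening $414.92; interest $41.84 → $456.76; payment $456.76; balance $0.00

$0.00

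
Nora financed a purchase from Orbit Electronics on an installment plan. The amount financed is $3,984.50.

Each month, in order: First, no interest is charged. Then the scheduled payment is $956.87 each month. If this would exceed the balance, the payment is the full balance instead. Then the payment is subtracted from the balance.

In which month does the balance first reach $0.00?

# | Opening | Payment | End bal
1 | $3,984.50 | $956.87 | $3,027.63
2 | $3,027.63 | $956.87 | $2,070.76
3 | $2,070.76 | $956.87 | $1,113.89
4 | $1,113.89 | $956.87 | $157.02
5 | $157.02 | $157.02 | $0.00
Balance reaches $0.00 in month 5.

5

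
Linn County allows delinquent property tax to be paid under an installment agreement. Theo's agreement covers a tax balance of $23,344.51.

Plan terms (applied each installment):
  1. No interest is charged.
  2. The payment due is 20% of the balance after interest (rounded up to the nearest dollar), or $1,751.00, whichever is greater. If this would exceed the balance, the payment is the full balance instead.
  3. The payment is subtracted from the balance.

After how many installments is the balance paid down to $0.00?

Installment 1: opening $23,344.51; payment $4,669.00; balance $18,675.51
Installment 2: opening $18,675.51; payment $3,736.00; balance $14,939.51
Installment 3: opening $14,939.51; payment $2,988.00; balance $11,951.51
Installment 4: opening $11,951.51; payment $2,391.00; balance $9,560.51
Installment 5: opening $9,560.51; payment $1,913.00; balance $7,647.51
Installment 6: opening $7,647.51; payment $1,751.00; balance $5,896.51
Installment 7: opening $5,896.51; payment $1,751.00; balance $4,145.51
Installment 8: opening $4,145.51; payment $1,751.00; balance $2,394.51
Installment 9: opening $2,394.51; payment $1,751.00; balance $643.51
Installment 10: opening $643.51; payment $643.51; balance $0.00
Balance reaches $0.00 in installment 10.

10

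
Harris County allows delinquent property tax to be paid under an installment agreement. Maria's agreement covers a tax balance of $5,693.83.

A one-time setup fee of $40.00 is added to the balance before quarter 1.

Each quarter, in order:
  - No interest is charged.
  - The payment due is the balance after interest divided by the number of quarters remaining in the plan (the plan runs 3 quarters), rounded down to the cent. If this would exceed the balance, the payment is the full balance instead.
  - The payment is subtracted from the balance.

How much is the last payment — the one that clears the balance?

# | Opening | Payment | End bal
1 | $5,733.83 | $1,911.27 | $3,822.56
2 | $3,822.56 | $1,911.28 | $1,911.28
3 | $1,911.28 | $1,911.28 | $0.00

$1,911.28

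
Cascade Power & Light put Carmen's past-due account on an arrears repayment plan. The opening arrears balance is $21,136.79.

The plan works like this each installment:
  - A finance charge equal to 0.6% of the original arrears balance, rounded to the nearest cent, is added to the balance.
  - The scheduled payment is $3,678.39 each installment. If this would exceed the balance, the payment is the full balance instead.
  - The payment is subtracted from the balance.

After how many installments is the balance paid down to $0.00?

Installment 1: $21,136.79 +$126.82 interest = $21,263.61; pay $3,678.39 → $17,585.22
Installment 2: $17,585.22 +$126.82 interest = $17,712.04; pay $3,678.39 → $14,033.65
Installment 3: $14,033.65 +$126.82 interest = $14,160.47; pay $3,678.39 → $10,482.08
Installment 4: $10,482.08 +$126.82 interest = $10,608.90; pay $3,678.39 → $6,930.51
Installment 5: $6,930.51 +$126.82 interest = $7,057.33; pay $3,678.39 → $3,378.94
Installment 6: $3,378.94 +$126.82 interest = $3,505.76; pay $3,505.76 → $0.00
Balance reaches $0.00 in installment 6.

6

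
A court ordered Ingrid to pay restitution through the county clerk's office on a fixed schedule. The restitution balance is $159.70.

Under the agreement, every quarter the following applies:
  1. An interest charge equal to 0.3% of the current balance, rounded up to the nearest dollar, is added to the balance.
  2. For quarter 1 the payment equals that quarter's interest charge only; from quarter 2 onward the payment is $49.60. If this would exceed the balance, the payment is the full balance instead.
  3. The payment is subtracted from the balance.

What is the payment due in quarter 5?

$14.90

Quarter 1: opening $159.70; interest $1.00 → $160.70; payment $1.00; balance $159.70
Quarter 2: opening $159.70; interest $1.00 → $160.70; payment $49.60; balance $111.10
Quarter 3: opening $111.10; interest $1.00 → $112.10; payment $49.60; balance $62.50
Quarter 4: opening $62.50; interest $1.00 → $63.50; payment $49.60; balance $13.90
Quarter 5: opening $13.90; interest $1.00 → $14.90; payment $14.90; balance $0.00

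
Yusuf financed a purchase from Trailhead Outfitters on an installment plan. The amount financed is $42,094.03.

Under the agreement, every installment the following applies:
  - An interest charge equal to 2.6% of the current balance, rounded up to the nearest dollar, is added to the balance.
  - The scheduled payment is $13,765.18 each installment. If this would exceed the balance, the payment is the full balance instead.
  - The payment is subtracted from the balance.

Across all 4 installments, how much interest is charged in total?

# | Opening | Interest | Payment | End bal
1 | $42,094.03 | $1,095.00 | $13,765.18 | $29,423.85
2 | $29,423.85 | $766.00 | $13,765.18 | $16,424.67
3 | $16,424.67 | $428.00 | $13,765.18 | $3,087.49
4 | $3,087.49 | $81.00 | $3,168.49 | $0.00
Total interest: $1,095.00 + $766.00 + $428.00 + $81.00 = $2,370.00

$2,370.00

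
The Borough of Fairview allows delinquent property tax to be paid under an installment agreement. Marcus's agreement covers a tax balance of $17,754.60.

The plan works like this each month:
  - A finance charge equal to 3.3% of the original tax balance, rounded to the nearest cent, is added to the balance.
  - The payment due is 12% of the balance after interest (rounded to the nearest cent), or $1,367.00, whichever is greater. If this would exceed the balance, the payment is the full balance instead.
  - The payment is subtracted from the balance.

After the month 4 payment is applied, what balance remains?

Month 1: opening $17,754.60; interest $585.90 → $18,340.50; payment $2,200.86; balance $16,139.64
Month 2: opening $16,139.64; interest $585.90 → $16,725.54; payment $2,007.06; balance $14,718.48
Month 3: opening $14,718.48; interest $585.90 → $15,304.38; payment $1,836.53; balance $13,467.85
Month 4: opening $13,467.85; interest $585.90 → $14,053.75; payment $1,686.45; balance $12,367.30

$12,367.30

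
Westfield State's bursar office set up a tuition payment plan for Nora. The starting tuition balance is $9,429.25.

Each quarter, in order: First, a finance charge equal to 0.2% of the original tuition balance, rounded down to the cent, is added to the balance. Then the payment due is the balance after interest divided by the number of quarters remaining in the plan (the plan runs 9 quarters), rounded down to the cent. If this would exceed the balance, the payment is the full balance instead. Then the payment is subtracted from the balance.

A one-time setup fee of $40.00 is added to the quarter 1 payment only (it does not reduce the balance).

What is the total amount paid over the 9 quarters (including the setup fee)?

# | Opening | Interest | Payment | Fee | End bal
1 | $9,429.25 | $18.85 | $1,049.78 | $40.00 | $8,398.32
2 | $8,398.32 | $18.85 | $1,052.14 | — | $7,365.03
3 | $7,365.03 | $18.85 | $1,054.84 | — | $6,329.04
4 | $6,329.04 | $18.85 | $1,057.98 | — | $5,289.91
5 | $5,289.91 | $18.85 | $1,061.75 | — | $4,247.01
6 | $4,247.01 | $18.85 | $1,066.46 | — | $3,199.40
7 | $3,199.40 | $18.85 | $1,072.75 | — | $2,145.50
8 | $2,145.50 | $18.85 | $1,082.17 | — | $1,082.18
9 | $1,082.18 | $18.85 | $1,101.03 | — | $0.00
Total paid: $9,638.90

$9,638.90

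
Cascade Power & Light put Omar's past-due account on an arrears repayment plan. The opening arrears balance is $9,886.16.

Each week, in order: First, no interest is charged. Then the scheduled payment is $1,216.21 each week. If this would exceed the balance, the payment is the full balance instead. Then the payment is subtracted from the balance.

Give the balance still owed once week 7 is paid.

$1,372.69

# | Opening | Payment | End bal
1 | $9,886.16 | $1,216.21 | $8,669.95
2 | $8,669.95 | $1,216.21 | $7,453.74
3 | $7,453.74 | $1,216.21 | $6,237.53
4 | $6,237.53 | $1,216.21 | $5,021.32
5 | $5,021.32 | $1,216.21 | $3,805.11
6 | $3,805.11 | $1,216.21 | $2,588.90
7 | $2,588.90 | $1,216.21 | $1,372.69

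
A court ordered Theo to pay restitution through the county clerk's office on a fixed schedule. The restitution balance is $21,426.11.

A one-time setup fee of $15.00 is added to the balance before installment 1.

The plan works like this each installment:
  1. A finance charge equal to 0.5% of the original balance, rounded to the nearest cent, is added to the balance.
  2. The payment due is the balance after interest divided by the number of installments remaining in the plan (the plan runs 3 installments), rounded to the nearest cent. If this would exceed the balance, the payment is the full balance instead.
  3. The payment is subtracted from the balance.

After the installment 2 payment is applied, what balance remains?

$7,236.31

# | Opening | Interest | Payment | End bal
1 | $21,441.11 | $107.13 | $7,182.75 | $14,365.49
2 | $14,365.49 | $107.13 | $7,236.31 | $7,236.31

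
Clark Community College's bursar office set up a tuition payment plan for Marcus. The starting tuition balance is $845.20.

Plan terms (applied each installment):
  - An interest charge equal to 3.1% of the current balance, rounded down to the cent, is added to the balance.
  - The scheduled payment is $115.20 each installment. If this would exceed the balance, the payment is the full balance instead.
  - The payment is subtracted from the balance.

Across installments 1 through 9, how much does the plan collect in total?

$974.11

Installment 1: opening $845.20; interest $26.20 → $871.40; payment $115.20; balance $756.20
Installment 2: opening $756.20; interest $23.44 → $779.64; payment $115.20; balance $664.44
Installment 3: opening $664.44; interest $20.59 → $685.03; payment $115.20; balance $569.83
Installment 4: opening $569.83; interest $17.66 → $587.49; payment $115.20; balance $472.29
Installment 5: opening $472.29; interest $14.64 → $486.93; payment $115.20; balance $371.73
Installment 6: opening $371.73; interest $11.52 → $383.25; payment $115.20; balance $268.05
Installment 7: opening $268.05; interest $8.30 → $276.35; payment $115.20; balance $161.15
Installment 8: opening $161.15; interest $4.99 → $166.14; payment $115.20; balance $50.94
Installment 9: opening $50.94; interest $1.57 → $52.51; payment $52.51; balance $0.00
Total paid: $974.11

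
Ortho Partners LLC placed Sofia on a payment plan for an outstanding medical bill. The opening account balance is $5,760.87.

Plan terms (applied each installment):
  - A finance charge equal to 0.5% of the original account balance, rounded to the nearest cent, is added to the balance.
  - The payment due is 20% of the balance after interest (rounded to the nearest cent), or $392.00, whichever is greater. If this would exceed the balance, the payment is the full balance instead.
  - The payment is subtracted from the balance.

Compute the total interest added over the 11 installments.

$316.80

Installment 1: $5,760.87 +$28.80 interest = $5,789.67; pay $1,157.93 → $4,631.74
Installment 2: $4,631.74 +$28.80 interest = $4,660.54; pay $932.11 → $3,728.43
Installment 3: $3,728.43 +$28.80 interest = $3,757.23; pay $751.45 → $3,005.78
Installment 4: $3,005.78 +$28.80 interest = $3,034.58; pay $606.92 → $2,427.66
Installment 5: $2,427.66 +$28.80 interest = $2,456.46; pay $491.29 → $1,965.17
Installment 6: $1,965.17 +$28.80 interest = $1,993.97; pay $398.79 → $1,595.18
Installment 7: $1,595.18 +$28.80 interest = $1,623.98; pay $392.00 → $1,231.98
Installment 8: $1,231.98 +$28.80 interest = $1,260.78; pay $392.00 → $868.78
Installment 9: $868.78 +$28.80 interest = $897.58; pay $392.00 → $505.58
Installment 10: $505.58 +$28.80 interest = $534.38; pay $392.00 → $142.38
Installment 11: $142.38 +$28.80 interest = $171.18; pay $171.18 → $0.00
Total interest: $28.80 + $28.80 + $28.80 + $28.80 + $28.80 + $28.80 + $28.80 + $28.80 + $28.80 + $28.80 + $28.80 = $316.80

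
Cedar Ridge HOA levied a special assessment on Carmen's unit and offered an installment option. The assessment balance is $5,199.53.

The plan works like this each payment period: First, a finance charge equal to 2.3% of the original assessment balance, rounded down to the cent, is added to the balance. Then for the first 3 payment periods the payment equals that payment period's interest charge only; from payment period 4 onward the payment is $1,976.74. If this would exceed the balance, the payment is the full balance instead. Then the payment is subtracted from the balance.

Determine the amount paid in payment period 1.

$119.58

Payment period 1: opening $5,199.53; interest $119.58 → $5,319.11; payment $119.58; balance $5,199.53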